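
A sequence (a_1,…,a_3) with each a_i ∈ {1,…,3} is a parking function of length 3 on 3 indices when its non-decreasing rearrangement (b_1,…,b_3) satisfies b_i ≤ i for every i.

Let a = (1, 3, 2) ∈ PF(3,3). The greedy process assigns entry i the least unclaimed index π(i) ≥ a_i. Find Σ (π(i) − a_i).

0

Σπ = 3·4/2 = 6 (π permutes [3]); Σa = 1+3+2 = 6; disp = 6−6 = 0.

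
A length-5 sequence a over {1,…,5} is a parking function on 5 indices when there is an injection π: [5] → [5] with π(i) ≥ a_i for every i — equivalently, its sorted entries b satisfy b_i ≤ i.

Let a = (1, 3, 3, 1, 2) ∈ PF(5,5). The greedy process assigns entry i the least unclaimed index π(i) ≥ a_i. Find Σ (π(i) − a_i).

5

Σπ(i) = 1+…+5 = 15; Σa = 1+3+3+1+2 = 10; disp = 15−10 = 5.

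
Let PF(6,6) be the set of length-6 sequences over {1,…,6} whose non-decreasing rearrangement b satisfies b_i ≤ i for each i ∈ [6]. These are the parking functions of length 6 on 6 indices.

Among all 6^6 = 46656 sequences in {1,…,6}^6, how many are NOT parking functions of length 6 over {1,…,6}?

29849

|PF| = (6+1−6)·(6+1)^{6−1} = 1·16807 = 16807 (Pollak)
One tuple (3,4,3,5,6,6) → sorted (3,3,4,5,6,6): b_1=3>1, not a PF.
6^6 − 16807 = 46656 − 16807 = 29849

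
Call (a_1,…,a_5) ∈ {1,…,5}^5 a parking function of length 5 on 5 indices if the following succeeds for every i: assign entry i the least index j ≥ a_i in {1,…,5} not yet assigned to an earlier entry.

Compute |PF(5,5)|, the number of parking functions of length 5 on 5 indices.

1296

|PF(5,5)| = (6−5)·6^(5−1) = 1·1296 = 1296 [KW]
E.g. (3,1,5,1,4) → sorted (1,1,3,4,5): b_i ≤ i ∀i, a PF.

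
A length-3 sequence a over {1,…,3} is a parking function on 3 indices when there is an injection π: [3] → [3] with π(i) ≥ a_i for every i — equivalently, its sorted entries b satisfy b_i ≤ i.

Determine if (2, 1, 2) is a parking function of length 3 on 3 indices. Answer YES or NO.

YES

Rearranged: b = (1, 2, 2).
  b_1=1 ≤ 1
  b_2=2 ≤ 2
  b_3=2 ≤ 3
All bounds hold ⇒ YES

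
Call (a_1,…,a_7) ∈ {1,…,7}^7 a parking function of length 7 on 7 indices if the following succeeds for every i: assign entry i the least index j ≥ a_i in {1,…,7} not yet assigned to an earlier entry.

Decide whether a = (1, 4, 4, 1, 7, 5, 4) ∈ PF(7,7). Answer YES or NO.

Sorted: b = (1, 1, 4, 4, 4, 5, 7).
  b_1=1 ≤ 1
  b_2=1 ≤ 2
  b_3=4 > 3
  fails at i=3 ⇒ NO

NO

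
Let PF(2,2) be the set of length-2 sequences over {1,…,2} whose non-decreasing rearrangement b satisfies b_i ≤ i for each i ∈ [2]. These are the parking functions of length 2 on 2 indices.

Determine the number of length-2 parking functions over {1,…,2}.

|PF| = (3−2)·3^(2−1) = 1×3 = 3
One tuple (1,2) → sorted (1,2): b_i ≤ i ∀i, a PF.

3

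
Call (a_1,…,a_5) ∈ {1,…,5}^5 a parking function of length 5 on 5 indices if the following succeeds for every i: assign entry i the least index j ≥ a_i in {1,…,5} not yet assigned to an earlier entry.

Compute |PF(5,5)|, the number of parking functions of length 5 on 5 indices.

1296

|PF(5,5)| = (5−5+1)·(5+1)^(5−1) = 1 · 1296 = 1296
Example (3,5,1,1,2) → sorted (1,1,2,3,5): b_i ≤ i ∀i, a PF.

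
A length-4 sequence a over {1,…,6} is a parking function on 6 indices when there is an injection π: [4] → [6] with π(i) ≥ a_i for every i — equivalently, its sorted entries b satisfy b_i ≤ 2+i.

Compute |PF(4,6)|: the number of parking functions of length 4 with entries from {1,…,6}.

#PF = (7−4)·7^(4−1) = 3·343 = 1029 (Pollak)
Example (1,5,4,3) → sorted (1,3,4,5): b_i ≤ 2+i ∀i, a PF.

1029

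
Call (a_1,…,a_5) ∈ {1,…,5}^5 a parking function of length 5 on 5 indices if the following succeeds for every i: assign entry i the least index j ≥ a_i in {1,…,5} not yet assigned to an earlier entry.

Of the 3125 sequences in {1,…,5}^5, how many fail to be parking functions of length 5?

#PF = 1·6^4 = 1·1296 = 1296
Check (2,3,5,4,4) → sorted (2,3,4,4,5): b_1=2>1, not a PF.
Total 3125; non-PF = 3125−1296 = 1829

1829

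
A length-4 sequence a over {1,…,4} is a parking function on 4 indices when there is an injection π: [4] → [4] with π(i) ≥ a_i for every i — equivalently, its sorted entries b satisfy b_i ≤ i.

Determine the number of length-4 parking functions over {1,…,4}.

|PF(4,4)| = 1·5^3 = 1×125 = 125 (Konheim–Weiss)
Example (4,2,1,3) → sorted (1,2,3,4): b_i ≤ i ∀i, a PF.

125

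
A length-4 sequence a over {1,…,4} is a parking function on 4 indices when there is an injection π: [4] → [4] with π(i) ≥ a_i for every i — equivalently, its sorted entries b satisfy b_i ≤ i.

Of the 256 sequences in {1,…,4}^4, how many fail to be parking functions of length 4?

131

#PF = (5−4)·5^(4−1) = 1×125 = 125 (Pollak)
Example (3,4,4,3) → sorted (3,3,4,4): b_1=3>1, not a PF.
Total 256; non-PF = 256−125 = 131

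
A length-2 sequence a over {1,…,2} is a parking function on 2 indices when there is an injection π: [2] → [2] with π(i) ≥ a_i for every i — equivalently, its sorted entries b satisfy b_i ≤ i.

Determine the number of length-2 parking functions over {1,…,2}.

|PF| = (2+1−2)·(2+1)^{2−1} = 1·3 = 3 (Pollak)
Check (1,2) → sorted (1,2): b_i ≤ i ∀i, a PF.

3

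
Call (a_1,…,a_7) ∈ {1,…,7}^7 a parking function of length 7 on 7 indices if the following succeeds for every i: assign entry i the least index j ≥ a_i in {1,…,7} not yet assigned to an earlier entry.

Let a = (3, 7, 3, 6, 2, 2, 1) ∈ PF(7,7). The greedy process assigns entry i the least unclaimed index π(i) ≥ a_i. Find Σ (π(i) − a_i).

Σπ(i) = 1+…+7 = 28; Σa = 3+7+3+6+2+2+1 = 24; disp = 28−24 = 4.

4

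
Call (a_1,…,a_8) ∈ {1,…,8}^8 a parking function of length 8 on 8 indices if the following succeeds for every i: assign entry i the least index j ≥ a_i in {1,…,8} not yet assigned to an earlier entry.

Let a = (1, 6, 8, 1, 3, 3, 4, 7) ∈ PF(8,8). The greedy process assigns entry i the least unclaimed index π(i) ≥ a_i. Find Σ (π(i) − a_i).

Σπ = 36 ({1..8} each once); Σa = 1+6+8+1+3+3+4+7 = 33; disp = 36−33 = 3.

3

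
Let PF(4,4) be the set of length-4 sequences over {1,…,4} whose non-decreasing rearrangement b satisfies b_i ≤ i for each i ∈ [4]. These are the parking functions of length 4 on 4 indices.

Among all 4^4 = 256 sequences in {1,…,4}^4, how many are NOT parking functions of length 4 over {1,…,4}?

#PF = 1·5^3 = 1·125 = 125 [KW]
E.g. (4,4,4,4) → sorted (4,4,4,4): b_1=4>1, not a PF.
4^4 − 125 = 256 − 125 = 131

131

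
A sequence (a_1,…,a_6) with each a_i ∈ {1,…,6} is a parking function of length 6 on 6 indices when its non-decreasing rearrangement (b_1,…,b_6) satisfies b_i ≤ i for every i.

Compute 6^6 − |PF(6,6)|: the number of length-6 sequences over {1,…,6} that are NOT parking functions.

29849

Count = (7−6)·7^(6−1) = 1 · 16807 = 16807 [KW]
Example (6,2,6,4,1,6) → sorted (1,2,4,6,6,6): b_3=4>3, not a PF.
Total 46656; non-PF = 46656−16807 = 29849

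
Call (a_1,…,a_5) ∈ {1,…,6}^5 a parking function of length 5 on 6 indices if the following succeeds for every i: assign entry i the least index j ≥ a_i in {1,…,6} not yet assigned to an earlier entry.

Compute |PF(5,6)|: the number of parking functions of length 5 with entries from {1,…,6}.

4802

|PF| = 2·7^4 = 2×2401 = 4802 (Pollak)
Check (5,3,1,2,4) → sorted (1,2,3,4,5): b_i ≤ 1+i ∀i, a PF.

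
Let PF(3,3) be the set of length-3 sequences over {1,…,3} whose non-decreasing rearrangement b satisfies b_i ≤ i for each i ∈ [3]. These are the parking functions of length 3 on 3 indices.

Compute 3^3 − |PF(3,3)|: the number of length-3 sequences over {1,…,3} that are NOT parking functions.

|PF(3,3)| = (4−3)·4^(3−1) = 1×16 = 16
Check (3,3,3) → sorted (3,3,3): b_1=3>1, not a PF.
Total 27; non-PF = 27−16 = 11

11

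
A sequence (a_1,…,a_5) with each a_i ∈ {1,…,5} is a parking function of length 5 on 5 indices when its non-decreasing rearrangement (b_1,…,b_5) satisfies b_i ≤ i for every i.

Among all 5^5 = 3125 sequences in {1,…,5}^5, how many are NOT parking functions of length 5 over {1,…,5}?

1829

|PF(5,5)| = (5+1−5)·(5+1)^{5−1} = 1×1296 = 1296 (Pollak)
Check (2,5,2,5,3) → sorted (2,2,3,5,5): b_1=2>1, not a PF.
5^5 − 1296 = 3125 − 1296 = 1829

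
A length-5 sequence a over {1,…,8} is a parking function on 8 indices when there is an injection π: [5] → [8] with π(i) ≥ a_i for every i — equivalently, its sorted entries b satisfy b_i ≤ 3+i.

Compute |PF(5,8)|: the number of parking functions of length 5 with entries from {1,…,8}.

|PF(5,8)| = (8+1−5)·(8+1)^{5−1} = 4·6561 = 26244 [KW]
E.g. (1,2,6,4,1) → sorted (1,1,2,4,6): b_i ≤ 3+i ∀i, a PF.

26244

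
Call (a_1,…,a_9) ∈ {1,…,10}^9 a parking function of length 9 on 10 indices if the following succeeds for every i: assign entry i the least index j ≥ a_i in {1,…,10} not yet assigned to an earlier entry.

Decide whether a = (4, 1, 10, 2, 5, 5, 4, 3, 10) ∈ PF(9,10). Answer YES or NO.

Order a: b = (1, 2, 3, 4, 4, 5, 5, 10, 10).
  b_1=1 ≤ 2
  b_2=2 ≤ 3
  b_3=3 ≤ 4
  b_4=4 ≤ 5
  b_5=4 ≤ 6
  b_6=5 ≤ 7
  b_7=5 ≤ 8
  b_8=10 > 9
  fails at i=8 ⇒ NO

NO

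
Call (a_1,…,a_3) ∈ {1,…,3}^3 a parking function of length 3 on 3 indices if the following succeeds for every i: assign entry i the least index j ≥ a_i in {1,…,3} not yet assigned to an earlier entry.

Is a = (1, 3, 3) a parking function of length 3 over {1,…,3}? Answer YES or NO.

Sorted: b = (1, 3, 3).
  b_1=1 ≤ 1
  b_2=3 > 2
  fails at i=2 ⇒ NO

NO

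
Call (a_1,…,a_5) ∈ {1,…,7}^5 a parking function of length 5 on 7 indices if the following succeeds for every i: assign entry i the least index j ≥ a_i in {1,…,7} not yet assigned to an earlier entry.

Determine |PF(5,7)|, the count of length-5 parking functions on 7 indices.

12288

|PF(5,7)| = (7+1−5)·(7+1)^{5−1} = 3×4096 = 12288
One tuple (7,1,4,2,1) → sorted (1,1,2,4,7): b_i ≤ 2+i ∀i, a PF.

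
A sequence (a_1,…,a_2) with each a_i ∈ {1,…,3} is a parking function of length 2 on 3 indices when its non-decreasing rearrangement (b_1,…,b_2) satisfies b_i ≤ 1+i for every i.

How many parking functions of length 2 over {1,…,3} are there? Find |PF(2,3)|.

|PF(2,3)| = (3−2+1)·(3+1)^(2−1) = 2·4 = 8 (Konheim–Weiss)
Check (3,2) → sorted (2,3): b_i ≤ 1+i ∀i, a PF.

8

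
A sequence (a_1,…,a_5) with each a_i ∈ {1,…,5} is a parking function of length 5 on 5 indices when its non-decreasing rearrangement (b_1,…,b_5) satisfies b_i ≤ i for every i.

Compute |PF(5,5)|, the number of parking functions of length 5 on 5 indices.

1296

|PF(5,5)| = (6−5)·6^(5−1) = 1·1296 = 1296
Check (3,2,3,1,1) → sorted (1,1,2,3,3): b_i ≤ i ∀i, a PF.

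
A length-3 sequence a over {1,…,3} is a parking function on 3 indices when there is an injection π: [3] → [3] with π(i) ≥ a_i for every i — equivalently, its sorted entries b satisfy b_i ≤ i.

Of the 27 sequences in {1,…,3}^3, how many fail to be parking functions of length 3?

|PF(3,3)| = (3−3+1)·(3+1)^(3−1) = 1·16 = 16 [KW]
Check (3,2,3) → sorted (2,3,3): b_1=2>1, not a PF.
Total 27; non-PF = 27−16 = 11

11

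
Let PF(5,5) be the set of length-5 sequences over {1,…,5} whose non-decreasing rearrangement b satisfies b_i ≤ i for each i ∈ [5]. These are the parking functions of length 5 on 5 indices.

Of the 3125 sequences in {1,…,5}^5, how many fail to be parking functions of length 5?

|PF(5,5)| = (5+1−5)·(5+1)^{5−1} = 1×1296 = 1296 [KW]
Check (3,2,4,3,5) → sorted (2,3,3,4,5): b_1=2>1, not a PF.
So 3125 − 1296 = 1829 fail.

1829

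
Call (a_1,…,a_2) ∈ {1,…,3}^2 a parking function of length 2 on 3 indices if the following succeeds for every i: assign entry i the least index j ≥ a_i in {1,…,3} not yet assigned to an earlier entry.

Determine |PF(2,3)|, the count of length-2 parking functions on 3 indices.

8

Count = 2·4^1 = 2×4 = 8 (Pollak)
E.g. (2,3) → sorted (2,3): b_i ≤ 1+i ∀i, a PF.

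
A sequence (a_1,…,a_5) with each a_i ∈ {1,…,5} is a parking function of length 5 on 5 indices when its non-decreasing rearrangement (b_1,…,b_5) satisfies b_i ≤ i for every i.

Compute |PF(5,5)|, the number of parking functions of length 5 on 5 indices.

1296

Count = (5+1−5)·(5+1)^{5−1} = 1·1296 = 1296 (Konheim–Weiss)
Example (5,2,2,1,2) → sorted (1,2,2,2,5): b_i ≤ i ∀i, a PF.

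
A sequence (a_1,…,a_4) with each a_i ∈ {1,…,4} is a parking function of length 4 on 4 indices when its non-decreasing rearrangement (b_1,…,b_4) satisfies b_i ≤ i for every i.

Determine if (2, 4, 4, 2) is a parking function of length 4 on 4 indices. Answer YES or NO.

Sorted: b = (2, 2, 4, 4).
  b_1=2 > 1
  fails at i=1 ⇒ NO

NO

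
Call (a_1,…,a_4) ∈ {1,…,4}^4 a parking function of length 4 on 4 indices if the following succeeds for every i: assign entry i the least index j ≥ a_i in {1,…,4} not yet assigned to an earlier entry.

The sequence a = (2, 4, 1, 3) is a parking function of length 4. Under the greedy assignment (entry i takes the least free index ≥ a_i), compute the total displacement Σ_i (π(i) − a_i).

0

Σπ = 4·5/2 = 10 (π permutes [4]); Σa = 2+4+1+3 = 10; disp = 10−10 = 0.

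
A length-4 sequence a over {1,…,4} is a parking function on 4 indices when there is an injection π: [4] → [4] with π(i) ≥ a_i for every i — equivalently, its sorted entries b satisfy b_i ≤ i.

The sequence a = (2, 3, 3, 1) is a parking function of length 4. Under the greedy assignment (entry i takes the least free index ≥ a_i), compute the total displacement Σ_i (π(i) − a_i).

1

Σπ(i) = 1+…+4 = 10; Σa = 2+3+3+1 = 9; disp = 10−9 = 1.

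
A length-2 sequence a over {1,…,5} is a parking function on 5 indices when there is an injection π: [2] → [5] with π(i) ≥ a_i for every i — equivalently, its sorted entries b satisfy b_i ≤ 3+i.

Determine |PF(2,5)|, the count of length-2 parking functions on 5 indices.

24

Count = (5+1−2)·(5+1)^{2−1} = 4 · 6 = 24 (Pollak)
One tuple (4,5) → sorted (4,5): b_i ≤ 3+i ∀i, a PF.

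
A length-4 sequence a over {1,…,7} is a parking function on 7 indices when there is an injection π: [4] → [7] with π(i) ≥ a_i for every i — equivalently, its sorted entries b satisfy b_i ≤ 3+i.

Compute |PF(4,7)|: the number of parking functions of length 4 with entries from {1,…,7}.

|PF(4,7)| = (7−4+1)·(7+1)^(4−1) = 4×512 = 2048 [KW]
E.g. (5,2,5,2) → sorted (2,2,5,5): b_i ≤ 3+i ∀i, a PF.

2048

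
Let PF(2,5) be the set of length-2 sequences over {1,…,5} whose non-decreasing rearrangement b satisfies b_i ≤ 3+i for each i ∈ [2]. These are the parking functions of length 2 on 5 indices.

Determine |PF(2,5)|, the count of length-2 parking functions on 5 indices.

24

#PF = 4·6^1 = 4×6 = 24
Example (2,1) → sorted (1,2): b_i ≤ 3+i ∀i, a PF.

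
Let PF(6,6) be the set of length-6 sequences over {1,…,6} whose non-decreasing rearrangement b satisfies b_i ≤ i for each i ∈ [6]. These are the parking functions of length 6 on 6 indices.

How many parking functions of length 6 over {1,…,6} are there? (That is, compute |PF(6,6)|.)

16807

|PF(6,6)| = (6−6+1)·(6+1)^(6−1) = 1 · 16807 = 16807 [KW]
Check (3,5,3,1,1,6) → sorted (1,1,3,3,5,6): b_i ≤ i ∀i, a PF.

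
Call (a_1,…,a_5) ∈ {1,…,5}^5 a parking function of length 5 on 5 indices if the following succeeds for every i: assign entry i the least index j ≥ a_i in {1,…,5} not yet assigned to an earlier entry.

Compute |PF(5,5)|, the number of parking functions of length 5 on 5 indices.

1296

|PF| = 1·6^4 = 1·1296 = 1296
Check (5,1,4,3,2) → sorted (1,2,3,4,5): b_i ≤ i ∀i, a PF.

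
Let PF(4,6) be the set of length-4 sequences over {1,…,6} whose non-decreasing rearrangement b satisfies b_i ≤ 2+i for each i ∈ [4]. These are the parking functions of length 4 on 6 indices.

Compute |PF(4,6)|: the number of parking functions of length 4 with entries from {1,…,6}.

Count = 3·7^3 = 3·343 = 1029 (Konheim–Weiss)
Check (3,6,3,4) → sorted (3,3,4,6): b_i ≤ 2+i ∀i, a PF.

1029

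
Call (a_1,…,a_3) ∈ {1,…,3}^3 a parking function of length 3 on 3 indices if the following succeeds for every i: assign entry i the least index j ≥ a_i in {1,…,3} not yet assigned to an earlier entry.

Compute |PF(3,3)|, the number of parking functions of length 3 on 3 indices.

16

#PF = (3−3+1)·(3+1)^(3−1) = 1·16 = 16
Example (2,2,1) → sorted (1,2,2): b_i ≤ i ∀i, a PF.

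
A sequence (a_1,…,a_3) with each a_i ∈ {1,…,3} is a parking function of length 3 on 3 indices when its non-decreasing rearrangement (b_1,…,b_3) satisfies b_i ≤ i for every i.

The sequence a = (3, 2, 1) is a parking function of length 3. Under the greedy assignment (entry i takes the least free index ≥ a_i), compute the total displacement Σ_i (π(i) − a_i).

0

Σπ(i) = 1+…+3 = 6; Σa = 3+2+1 = 6; disp = 6−6 = 0.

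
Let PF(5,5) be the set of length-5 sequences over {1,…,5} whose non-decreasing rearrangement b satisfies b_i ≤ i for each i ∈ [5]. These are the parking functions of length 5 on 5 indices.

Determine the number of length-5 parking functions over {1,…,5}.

1296

|PF(5,5)| = 1·6^4 = 1 · 1296 = 1296 (Pollak)
One tuple (5,1,1,4,1) → sorted (1,1,1,4,5): b_i ≤ i ∀i, a PF.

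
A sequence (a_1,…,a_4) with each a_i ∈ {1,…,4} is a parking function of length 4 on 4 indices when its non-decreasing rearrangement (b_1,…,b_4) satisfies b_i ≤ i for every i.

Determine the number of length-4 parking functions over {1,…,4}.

|PF(4,4)| = 1·5^3 = 1·125 = 125 (Konheim–Weiss)
E.g. (1,2,4,3) → sorted (1,2,3,4): b_i ≤ i ∀i, a PF.

125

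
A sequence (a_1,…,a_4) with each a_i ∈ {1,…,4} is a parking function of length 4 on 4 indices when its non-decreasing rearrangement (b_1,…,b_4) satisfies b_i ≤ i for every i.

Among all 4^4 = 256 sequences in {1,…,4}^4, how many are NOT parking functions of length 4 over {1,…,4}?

131

|PF(4,4)| = (4+1−4)·(4+1)^{4−1} = 1·125 = 125 [KW]
E.g. (4,3,4,4) → sorted (3,4,4,4): b_1=3>1, not a PF.
4^4 − 125 = 256 − 125 = 131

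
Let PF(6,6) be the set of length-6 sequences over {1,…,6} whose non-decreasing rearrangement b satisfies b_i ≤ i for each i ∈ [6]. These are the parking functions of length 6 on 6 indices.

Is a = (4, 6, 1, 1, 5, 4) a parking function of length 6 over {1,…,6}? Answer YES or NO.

Order a: b = (1, 1, 4, 4, 5, 6).
  b_1=1 ≤ 1
  b_2=1 ≤ 2
  b_3=4 > 3
  fails at i=3 ⇒ NO

NO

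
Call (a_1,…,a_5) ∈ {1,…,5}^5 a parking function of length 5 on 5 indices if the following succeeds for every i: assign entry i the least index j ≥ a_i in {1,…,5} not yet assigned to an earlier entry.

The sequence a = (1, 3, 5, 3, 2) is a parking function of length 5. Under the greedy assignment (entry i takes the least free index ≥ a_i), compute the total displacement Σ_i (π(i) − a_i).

1

Σπ(i) = 1+…+5 = 15; Σa = 1+3+5+3+2 = 14; disp = 15−14 = 1.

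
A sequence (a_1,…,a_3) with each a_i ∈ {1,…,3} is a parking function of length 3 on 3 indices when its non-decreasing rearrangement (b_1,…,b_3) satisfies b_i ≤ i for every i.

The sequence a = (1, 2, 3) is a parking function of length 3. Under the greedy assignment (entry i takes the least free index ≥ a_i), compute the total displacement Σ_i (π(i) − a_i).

Σπ(i) = 1+…+3 = 6; Σa = 1+2+3 = 6; disp = 6−6 = 0.

0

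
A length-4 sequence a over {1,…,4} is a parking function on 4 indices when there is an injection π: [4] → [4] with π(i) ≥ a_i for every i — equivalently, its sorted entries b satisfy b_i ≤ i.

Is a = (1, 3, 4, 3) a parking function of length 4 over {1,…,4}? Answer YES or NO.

NO

Rearranged: b = (1, 3, 3, 4).
  b_1=1 ≤ 1
  b_2=3 > 2
  fails at i=2 ⇒ NO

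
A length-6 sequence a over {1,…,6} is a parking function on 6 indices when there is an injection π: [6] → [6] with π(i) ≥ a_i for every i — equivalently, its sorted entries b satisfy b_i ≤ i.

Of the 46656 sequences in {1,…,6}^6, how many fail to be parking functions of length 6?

29849

Count = 1·7^5 = 1×16807 = 16807 (Pollak)
One tuple (5,5,5,4,4,5) → sorted (4,4,5,5,5,5): b_1=4>1, not a PF.
Total 46656; non-PF = 46656−16807 = 29849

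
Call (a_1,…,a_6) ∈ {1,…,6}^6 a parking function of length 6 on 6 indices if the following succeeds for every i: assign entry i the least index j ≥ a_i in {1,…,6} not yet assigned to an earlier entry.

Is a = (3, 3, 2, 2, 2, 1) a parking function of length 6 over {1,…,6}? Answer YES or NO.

YES

Rearranged: b = (1, 2, 2, 2, 3, 3).
  b_1=1 ≤ 1
  b_2=2 ≤ 2
  b_3=2 ≤ 3
  b_4=2 ≤ 4
  b_5=3 ≤ 5
  b_6=3 ≤ 6
All bounds hold ⇒ YES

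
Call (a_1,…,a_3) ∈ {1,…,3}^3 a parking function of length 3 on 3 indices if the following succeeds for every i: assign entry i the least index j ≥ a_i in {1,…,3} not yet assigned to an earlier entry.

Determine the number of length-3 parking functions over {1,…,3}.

|PF(3,3)| = (4−3)·4^(3−1) = 1 · 16 = 16 (Pollak)
Example (1,1,1) → sorted (1,1,1): b_i ≤ i ∀i, a PF.

16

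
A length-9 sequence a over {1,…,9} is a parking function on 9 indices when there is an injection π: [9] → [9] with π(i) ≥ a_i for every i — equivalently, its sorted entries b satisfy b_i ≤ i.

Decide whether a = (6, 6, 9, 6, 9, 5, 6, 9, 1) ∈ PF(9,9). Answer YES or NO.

NO

Sorted: b = (1, 5, 6, 6, 6, 6, 9, 9, 9).
  b_1=1 ≤ 1
  b_2=5 > 2
  fails at i=2 ⇒ NO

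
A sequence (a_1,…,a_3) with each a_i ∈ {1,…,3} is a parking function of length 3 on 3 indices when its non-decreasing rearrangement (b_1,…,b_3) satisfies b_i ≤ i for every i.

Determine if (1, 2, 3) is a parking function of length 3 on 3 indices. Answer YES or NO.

Rearranged: b = (1, 2, 3).
  b_1=1 ≤ 1
  b_2=2 ≤ 2
  b_3=3 ≤ 3
All bounds hold ⇒ YES

YES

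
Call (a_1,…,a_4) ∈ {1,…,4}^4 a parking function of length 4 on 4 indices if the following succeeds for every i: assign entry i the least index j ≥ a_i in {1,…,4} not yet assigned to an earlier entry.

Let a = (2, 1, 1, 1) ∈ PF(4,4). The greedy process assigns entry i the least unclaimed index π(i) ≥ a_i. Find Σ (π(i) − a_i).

Σπ(i) = 1+…+4 = 10; Σa = 2+1+1+1 = 5; disp = 10−5 = 5.

5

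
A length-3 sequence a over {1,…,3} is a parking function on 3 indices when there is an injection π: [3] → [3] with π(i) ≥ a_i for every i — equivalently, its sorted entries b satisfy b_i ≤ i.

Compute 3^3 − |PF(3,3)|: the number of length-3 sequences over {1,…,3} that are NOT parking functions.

Count = (3+1−3)·(3+1)^{3−1} = 1 · 16 = 16 (Konheim–Weiss)
Check (2,2,2) → sorted (2,2,2): b_1=2>1, not a PF.
Total 27; non-PF = 27−16 = 11

11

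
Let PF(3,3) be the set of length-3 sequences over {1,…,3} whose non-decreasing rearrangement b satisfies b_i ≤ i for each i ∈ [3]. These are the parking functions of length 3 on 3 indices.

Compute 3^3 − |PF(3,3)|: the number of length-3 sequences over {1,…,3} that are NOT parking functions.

|PF| = 1·4^2 = 1×16 = 16
Check (3,2,3) → sorted (2,3,3): b_1=2>1, not a PF.
Total 27; non-PF = 27−16 = 11

11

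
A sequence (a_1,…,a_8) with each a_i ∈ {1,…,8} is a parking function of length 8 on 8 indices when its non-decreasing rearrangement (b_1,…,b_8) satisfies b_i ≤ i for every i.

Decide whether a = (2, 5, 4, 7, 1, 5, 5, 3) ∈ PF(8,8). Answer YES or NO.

Sorted: b = (1, 2, 3, 4, 5, 5, 5, 7).
  b_1=1 ≤ 1
  b_2=2 ≤ 2
  b_3=3 ≤ 3
  b_4=4 ≤ 4
  b_5=5 ≤ 5
  b_6=5 ≤ 6
  b_7=5 ≤ 7
  b_8=7 ≤ 8
All bounds hold ⇒ YES

YES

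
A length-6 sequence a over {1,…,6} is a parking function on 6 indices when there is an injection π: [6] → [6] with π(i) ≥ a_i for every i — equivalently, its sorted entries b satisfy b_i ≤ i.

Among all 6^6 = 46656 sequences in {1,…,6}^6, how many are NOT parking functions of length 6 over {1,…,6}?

29849

Count = (6+1−6)·(6+1)^{6−1} = 1 · 16807 = 16807
Example (6,5,6,5,5,3) → sorted (3,5,5,5,6,6): b_1=3>1, not a PF.
6^6 − 16807 = 46656 − 16807 = 29849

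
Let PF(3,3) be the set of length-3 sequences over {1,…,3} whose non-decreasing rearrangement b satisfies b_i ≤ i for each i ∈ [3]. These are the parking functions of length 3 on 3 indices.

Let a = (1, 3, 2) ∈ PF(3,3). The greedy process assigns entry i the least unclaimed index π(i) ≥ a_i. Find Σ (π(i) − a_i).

0

Σπ(i) = 1+…+3 = 6; Σa = 1+3+2 = 6; disp = 6−6 = 0.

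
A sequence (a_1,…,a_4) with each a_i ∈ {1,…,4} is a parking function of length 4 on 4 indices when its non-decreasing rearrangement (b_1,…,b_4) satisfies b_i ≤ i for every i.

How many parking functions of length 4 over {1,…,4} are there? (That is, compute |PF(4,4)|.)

|PF(4,4)| = (4+1−4)·(4+1)^{4−1} = 1 · 125 = 125
Example (2,3,1,4) → sorted (1,2,3,4): b_i ≤ i ∀i, a PF.

125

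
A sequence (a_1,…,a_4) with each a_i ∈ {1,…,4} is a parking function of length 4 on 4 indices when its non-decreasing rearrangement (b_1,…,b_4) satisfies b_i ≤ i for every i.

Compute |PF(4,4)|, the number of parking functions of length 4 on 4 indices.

125

|PF(4,4)| = (4+1−4)·(4+1)^{4−1} = 1×125 = 125 (Konheim–Weiss)
E.g. (4,2,1,2) → sorted (1,2,2,4): b_i ≤ i ∀i, a PF.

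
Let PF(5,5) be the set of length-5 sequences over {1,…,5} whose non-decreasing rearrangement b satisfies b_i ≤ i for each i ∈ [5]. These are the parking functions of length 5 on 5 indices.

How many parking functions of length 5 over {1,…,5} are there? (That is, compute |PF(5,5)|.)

|PF| = (5−5+1)·(5+1)^(5−1) = 1×1296 = 1296 [KW]
E.g. (5,1,2,3,1) → sorted (1,1,2,3,5): b_i ≤ i ∀i, a PF.

1296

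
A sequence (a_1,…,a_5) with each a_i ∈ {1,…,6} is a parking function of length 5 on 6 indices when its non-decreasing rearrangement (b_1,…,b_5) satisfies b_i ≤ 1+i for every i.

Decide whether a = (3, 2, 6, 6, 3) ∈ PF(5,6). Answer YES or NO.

NO

Sorted: b = (2, 3, 3, 6, 6).
  b_1=2 ≤ 2
  b_2=3 ≤ 3
  b_3=3 ≤ 4
  b_4=6 > 5
  fails at i=4 ⇒ NO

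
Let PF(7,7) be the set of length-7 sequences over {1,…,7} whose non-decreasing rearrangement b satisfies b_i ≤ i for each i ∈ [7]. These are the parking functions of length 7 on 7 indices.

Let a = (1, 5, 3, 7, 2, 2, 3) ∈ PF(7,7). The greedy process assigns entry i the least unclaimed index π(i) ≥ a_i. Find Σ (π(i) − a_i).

Σπ = 28 ({1..7} each once); Σa = 1+5+3+7+2+2+3 = 23; disp = 28−23 = 5.

5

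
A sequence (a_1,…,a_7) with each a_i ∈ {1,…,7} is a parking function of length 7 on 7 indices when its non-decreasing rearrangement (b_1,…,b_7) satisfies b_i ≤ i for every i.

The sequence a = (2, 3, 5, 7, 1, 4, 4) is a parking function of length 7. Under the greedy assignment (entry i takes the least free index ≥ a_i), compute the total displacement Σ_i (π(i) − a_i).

2

Σπ = 28 ({1..7} each once); Σa = 2+3+5+7+1+4+4 = 26; disp = 28−26 = 2.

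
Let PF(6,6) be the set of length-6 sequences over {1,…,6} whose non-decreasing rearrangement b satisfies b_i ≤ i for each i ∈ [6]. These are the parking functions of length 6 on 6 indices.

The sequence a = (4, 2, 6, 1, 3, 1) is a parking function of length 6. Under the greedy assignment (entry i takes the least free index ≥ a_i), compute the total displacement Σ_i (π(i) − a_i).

4

Σπ(i) = 1+…+6 = 21; Σa = 4+2+6+1+3+1 = 17; disp = 21−17 = 4.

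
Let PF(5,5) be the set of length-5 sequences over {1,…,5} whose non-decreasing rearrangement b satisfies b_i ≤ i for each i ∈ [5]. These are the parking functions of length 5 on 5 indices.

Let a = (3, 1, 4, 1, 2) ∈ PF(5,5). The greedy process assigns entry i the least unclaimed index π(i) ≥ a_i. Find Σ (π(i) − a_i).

4

Σπ(i) = 1+…+5 = 15; Σa = 3+1+4+1+2 = 11; disp = 15−11 = 4.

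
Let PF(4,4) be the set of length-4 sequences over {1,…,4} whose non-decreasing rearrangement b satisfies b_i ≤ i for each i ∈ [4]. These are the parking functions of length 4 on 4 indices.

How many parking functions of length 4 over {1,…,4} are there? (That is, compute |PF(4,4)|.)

125

Count = 1·5^3 = 1 · 125 = 125 (Konheim–Weiss)
Example (3,1,2,2) → sorted (1,2,2,3): b_i ≤ i ∀i, a PF.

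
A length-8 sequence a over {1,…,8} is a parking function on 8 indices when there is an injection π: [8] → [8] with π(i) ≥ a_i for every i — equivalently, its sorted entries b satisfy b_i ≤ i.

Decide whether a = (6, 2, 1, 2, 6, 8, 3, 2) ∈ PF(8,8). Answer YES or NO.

Order a: b = (1, 2, 2, 2, 3, 6, 6, 8).
  b_1=1 ≤ 1
  b_2=2 ≤ 2
  b_3=2 ≤ 3
  b_4=2 ≤ 4
  b_5=3 ≤ 5
  b_6=6 ≤ 6
  b_7=6 ≤ 7
  b_8=8 ≤ 8
All bounds hold ⇒ YES

YES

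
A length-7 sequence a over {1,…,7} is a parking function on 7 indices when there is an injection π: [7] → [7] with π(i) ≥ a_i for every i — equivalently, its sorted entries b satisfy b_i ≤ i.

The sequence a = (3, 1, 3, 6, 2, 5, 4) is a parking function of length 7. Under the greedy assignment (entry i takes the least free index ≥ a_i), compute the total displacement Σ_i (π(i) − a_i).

4

Σπ = 7·8/2 = 28 (π permutes [7]); Σa = 3+1+3+6+2+5+4 = 24; disp = 28−24 = 4.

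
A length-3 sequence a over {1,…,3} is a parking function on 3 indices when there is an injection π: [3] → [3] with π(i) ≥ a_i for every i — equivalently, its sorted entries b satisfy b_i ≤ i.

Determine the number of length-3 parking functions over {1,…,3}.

Count = 1·4^2 = 1 · 16 = 16 (Konheim–Weiss)
Example (2,1,2) → sorted (1,2,2): b_i ≤ i ∀i, a PF.

16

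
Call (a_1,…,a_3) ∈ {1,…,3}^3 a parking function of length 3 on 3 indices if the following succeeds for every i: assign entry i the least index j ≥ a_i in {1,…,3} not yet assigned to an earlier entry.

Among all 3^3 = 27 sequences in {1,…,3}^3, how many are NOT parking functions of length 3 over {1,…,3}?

#PF = (4−3)·4^(3−1) = 1·16 = 16 (Konheim–Weiss)
Check (3,3,3) → sorted (3,3,3): b_1=3>1, not a PF.
3^3 − 16 = 27 − 16 = 11

11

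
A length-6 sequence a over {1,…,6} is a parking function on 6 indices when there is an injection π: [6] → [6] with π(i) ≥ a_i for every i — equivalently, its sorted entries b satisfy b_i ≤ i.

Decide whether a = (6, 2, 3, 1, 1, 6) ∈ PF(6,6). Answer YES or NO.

Order a: b = (1, 1, 2, 3, 6, 6).
  b_1=1 ≤ 1
  b_2=1 ≤ 2
  b_3=2 ≤ 3
  b_4=3 ≤ 4
  b_5=6 > 5
  fails at i=5 ⇒ NO

NO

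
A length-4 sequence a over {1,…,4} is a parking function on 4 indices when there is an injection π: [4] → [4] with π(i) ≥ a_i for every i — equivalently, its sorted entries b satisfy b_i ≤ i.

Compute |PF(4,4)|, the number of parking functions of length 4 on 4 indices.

Count = (4−4+1)·(4+1)^(4−1) = 1×125 = 125 (Konheim–Weiss)
Example (1,3,4,2) → sorted (1,2,3,4): b_i ≤ i ∀i, a PF.

125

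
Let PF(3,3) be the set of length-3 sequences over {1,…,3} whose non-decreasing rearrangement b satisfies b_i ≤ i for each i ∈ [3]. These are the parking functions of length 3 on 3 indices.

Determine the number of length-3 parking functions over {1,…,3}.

16

|PF| = (4−3)·4^(3−1) = 1·16 = 16
Check (1,1,1) → sorted (1,1,1): b_i ≤ i ∀i, a PF.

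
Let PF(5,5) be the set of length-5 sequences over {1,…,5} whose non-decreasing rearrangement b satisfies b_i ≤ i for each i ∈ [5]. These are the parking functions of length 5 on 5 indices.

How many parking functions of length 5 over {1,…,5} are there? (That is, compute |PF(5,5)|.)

|PF(5,5)| = (5+1−5)·(5+1)^{5−1} = 1·1296 = 1296 (Pollak)
Example (2,1,1,3,4) → sorted (1,1,2,3,4): b_i ≤ i ∀i, a PF.

1296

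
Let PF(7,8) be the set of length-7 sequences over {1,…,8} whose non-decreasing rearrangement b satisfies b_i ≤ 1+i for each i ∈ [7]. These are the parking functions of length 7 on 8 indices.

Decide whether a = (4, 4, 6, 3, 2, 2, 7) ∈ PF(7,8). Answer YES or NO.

YES

Sorted: b = (2, 2, 3, 4, 4, 6, 7).
  b_1=2 ≤ 2
  b_2=2 ≤ 3
  b_3=3 ≤ 4
  b_4=4 ≤ 5
  b_5=4 ≤ 6
  b_6=6 ≤ 7
  b_7=7 ≤ 8
All bounds hold ⇒ YES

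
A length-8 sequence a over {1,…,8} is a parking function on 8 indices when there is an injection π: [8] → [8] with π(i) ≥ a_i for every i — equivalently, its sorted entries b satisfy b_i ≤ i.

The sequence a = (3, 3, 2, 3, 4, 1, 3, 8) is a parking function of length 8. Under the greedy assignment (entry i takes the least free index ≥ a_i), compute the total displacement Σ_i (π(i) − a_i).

Σπ = 8·9/2 = 36 (π permutes [8]); Σa = 3+3+2+3+4+1+3+8 = 27; disp = 36−27 = 9.

9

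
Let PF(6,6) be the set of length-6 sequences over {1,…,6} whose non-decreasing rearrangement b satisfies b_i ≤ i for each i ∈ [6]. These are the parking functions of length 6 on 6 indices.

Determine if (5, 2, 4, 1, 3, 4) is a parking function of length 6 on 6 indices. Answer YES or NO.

Sorted: b = (1, 2, 3, 4, 4, 5).
  b_1=1 ≤ 1
  b_2=2 ≤ 2
  b_3=3 ≤ 3
  b_4=4 ≤ 4
  b_5=4 ≤ 5
  b_6=5 ≤ 6
All bounds hold ⇒ YES

YES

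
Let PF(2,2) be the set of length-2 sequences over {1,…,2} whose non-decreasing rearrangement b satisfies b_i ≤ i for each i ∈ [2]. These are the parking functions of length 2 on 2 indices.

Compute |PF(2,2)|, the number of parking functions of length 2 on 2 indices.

3

|PF| = (2+1−2)·(2+1)^{2−1} = 1·3 = 3 (Konheim–Weiss)
One tuple (1,2) → sorted (1,2): b_i ≤ i ∀i, a PF.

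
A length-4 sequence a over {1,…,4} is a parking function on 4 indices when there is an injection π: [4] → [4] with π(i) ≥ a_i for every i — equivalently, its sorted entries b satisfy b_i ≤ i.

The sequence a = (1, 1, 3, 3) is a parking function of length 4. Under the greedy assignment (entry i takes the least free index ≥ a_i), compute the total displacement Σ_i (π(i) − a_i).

2

Σπ = 4·5/2 = 10 (π permutes [4]); Σa = 1+1+3+3 = 8; disp = 10−8 = 2.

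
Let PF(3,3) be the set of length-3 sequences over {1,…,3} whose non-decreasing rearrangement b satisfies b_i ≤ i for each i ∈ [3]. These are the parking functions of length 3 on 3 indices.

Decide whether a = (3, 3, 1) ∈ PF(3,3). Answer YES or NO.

Order a: b = (1, 3, 3).
  b_1=1 ≤ 1
  b_2=3 > 2
  fails at i=2 ⇒ NO

NO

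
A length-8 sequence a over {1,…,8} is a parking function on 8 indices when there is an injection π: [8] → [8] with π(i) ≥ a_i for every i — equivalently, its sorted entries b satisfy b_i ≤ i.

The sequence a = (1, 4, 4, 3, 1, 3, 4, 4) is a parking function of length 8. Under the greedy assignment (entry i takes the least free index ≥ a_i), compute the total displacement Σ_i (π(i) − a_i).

12

Σπ = 8·9/2 = 36 (π permutes [8]); Σa = 1+4+4+3+1+3+4+4 = 24; disp = 36−24 = 12.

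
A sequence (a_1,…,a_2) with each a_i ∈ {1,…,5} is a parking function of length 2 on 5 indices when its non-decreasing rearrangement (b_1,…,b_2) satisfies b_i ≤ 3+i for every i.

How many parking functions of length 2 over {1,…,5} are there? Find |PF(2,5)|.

24

|PF| = (5+1−2)·(5+1)^{2−1} = 4·6 = 24 (Pollak)
One tuple (4,4) → sorted (4,4): b_i ≤ 3+i ∀i, a PF.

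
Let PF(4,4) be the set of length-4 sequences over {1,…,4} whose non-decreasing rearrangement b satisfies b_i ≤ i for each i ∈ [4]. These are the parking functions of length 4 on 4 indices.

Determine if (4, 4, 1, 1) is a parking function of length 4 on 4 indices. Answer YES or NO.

NO

Order a: b = (1, 1, 4, 4).
  b_1=1 ≤ 1
  b_2=1 ≤ 2
  b_3=4 > 3
  fails at i=3 ⇒ NO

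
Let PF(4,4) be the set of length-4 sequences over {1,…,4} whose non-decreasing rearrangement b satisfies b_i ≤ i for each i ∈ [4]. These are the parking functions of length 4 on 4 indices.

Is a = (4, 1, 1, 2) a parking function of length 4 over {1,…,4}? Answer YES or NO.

YES

Rearranged: b = (1, 1, 2, 4).
  b_1=1 ≤ 1
  b_2=1 ≤ 2
  b_3=2 ≤ 3
  b_4=4 ≤ 4
All bounds hold ⇒ YES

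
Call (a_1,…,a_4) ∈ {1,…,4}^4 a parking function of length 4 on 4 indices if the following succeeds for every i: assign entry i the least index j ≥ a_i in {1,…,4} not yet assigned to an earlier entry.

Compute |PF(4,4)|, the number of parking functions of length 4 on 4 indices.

|PF(4,4)| = (4+1−4)·(4+1)^{4−1} = 1 · 125 = 125 [KW]
Check (4,1,2,1) → sorted (1,1,2,4): b_i ≤ i ∀i, a PF.

125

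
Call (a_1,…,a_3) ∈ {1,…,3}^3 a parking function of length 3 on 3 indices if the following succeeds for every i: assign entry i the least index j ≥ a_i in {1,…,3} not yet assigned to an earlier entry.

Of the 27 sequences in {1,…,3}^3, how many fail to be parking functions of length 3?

#PF = (4−3)·4^(3−1) = 1·16 = 16 [KW]
E.g. (3,3,1) → sorted (1,3,3): b_2=3>2, not a PF.
3^3 − 16 = 27 − 16 = 11

11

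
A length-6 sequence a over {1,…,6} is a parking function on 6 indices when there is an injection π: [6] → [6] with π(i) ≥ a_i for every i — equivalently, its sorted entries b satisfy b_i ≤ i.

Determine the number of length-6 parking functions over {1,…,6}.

16807

#PF = (7−6)·7^(6−1) = 1×16807 = 16807 (Konheim–Weiss)
E.g. (3,1,4,1,6,2) → sorted (1,1,2,3,4,6): b_i ≤ i ∀i, a PF.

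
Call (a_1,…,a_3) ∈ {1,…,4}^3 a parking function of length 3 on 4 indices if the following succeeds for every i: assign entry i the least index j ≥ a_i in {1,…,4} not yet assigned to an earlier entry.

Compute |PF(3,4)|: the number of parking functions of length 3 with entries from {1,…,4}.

Count = (4+1−3)·(4+1)^{3−1} = 2·25 = 50 [KW]
E.g. (1,2,2) → sorted (1,2,2): b_i ≤ 1+i ∀i, a PF.

50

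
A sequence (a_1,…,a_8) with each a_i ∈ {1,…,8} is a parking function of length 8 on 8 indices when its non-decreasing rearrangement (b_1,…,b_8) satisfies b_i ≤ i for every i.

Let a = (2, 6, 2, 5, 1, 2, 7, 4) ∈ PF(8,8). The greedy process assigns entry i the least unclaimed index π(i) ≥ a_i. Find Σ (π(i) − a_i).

7

Σπ = 36 ({1..8} each once); Σa = 2+6+2+5+1+2+7+4 = 29; disp = 36−29 = 7.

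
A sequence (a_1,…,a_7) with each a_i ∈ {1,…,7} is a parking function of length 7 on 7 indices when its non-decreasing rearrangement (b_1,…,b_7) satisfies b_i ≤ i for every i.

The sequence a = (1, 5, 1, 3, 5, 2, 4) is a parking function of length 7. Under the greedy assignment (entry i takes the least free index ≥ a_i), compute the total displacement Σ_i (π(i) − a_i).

Σπ(i) = 1+…+7 = 28; Σa = 1+5+1+3+5+2+4 = 21; disp = 28−21 = 7.

7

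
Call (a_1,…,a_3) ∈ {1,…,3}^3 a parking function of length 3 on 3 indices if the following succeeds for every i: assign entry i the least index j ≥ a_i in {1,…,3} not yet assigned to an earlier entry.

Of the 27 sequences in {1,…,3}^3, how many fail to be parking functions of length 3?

#PF = (3+1−3)·(3+1)^{3−1} = 1 · 16 = 16 (Pollak)
Check (2,3,3) → sorted (2,3,3): b_1=2>1, not a PF.
So 27 − 16 = 11 fail.

11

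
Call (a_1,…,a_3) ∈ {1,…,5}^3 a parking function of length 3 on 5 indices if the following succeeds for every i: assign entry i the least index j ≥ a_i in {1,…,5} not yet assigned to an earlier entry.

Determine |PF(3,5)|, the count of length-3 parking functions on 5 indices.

108

|PF(3,5)| = (5+1−3)·(5+1)^{3−1} = 3·36 = 108
E.g. (4,1,5) → sorted (1,4,5): b_i ≤ 2+i ∀i, a PF.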